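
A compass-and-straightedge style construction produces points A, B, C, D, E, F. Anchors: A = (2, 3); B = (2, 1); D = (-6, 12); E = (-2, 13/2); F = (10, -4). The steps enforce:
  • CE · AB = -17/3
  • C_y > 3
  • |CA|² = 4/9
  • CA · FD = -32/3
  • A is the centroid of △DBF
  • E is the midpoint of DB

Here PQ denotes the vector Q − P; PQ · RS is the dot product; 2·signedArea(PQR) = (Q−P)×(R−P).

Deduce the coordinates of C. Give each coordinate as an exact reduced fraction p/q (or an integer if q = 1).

1. C_x = 2  [CA · FD = -32/3 ∩ CE · AB = -17/3]
2. C_y = 11/3  [CA · FD = -32/3 ∩ CE · AB = -17/3]
   → C = (2, 11/3)

C = (2, 11/3)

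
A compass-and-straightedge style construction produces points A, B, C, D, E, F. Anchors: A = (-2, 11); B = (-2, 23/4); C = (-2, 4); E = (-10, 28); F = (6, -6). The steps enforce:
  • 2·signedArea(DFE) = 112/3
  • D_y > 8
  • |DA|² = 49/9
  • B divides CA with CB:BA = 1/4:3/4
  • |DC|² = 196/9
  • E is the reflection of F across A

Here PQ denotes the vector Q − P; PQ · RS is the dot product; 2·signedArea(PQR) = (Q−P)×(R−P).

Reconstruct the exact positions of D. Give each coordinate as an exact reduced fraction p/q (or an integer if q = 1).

1. D_x = -2  [line -34·x + -16·y + 212/3 = 0 ∩ |DC|² = 196/9]
2. D_y = 26/3  [line -34·x + -16·y + 212/3 = 0 ∩ |DC|² = 196/9]
   → D = (-2, 26/3)

D = (-2, 26/3)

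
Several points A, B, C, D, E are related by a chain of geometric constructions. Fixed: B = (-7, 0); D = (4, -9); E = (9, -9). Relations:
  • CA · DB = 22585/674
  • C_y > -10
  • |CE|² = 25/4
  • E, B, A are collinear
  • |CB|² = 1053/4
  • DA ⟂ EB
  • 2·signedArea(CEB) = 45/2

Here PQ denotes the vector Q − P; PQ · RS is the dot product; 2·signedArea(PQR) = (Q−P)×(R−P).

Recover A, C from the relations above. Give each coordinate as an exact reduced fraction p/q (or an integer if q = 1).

A = (1753/337, -2313/337)
C = (13/2, -9)

1. A_x = 1753/337  [E, B, A are collinear ∩ DA ⟂ EB]
2. A_y = -2313/337  [E, B, A are collinear ∩ DA ⟂ EB]
   → A = (1753/337, -2313/337)
3. C_x = 13/2  [CA · DB = 22585/674 ∩ 2·signedArea(CEB) = 45/2]
4. C_y = -9  [CA · DB = 22585/674 ∩ 2·signedArea(CEB) = 45/2]
   → C = (13/2, -9)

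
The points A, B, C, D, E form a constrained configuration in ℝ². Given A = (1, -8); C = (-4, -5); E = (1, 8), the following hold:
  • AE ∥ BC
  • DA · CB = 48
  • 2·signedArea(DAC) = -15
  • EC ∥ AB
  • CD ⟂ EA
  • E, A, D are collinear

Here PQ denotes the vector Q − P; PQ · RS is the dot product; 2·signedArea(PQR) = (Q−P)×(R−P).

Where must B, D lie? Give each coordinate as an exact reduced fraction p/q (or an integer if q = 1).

1. B_x = -4  [AE ∥ BC ∩ EC ∥ AB]
2. B_y = -21  [AE ∥ BC ∩ EC ∥ AB]
   → B = (-4, -21)
3. D_x = 1  [E, A, D are collinear ∩ CD ⟂ EA]
4. D_y = -5  [E, A, D are collinear ∩ CD ⟂ EA]
   → D = (1, -5)

B = (-4, -21)
D = (1, -5)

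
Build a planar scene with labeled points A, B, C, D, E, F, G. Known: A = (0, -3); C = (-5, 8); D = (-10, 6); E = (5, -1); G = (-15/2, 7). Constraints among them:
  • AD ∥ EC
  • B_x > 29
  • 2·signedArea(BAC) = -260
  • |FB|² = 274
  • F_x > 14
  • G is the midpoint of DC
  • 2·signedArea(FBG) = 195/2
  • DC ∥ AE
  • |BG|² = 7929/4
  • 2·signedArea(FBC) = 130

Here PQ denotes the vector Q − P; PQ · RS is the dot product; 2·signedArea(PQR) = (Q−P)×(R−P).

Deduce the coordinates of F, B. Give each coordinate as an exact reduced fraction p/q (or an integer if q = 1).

B = (30, -17)
F = (15, -10)

1. B_x = 30  [line -11·x + -5·y + 245 = 0 ∩ |BG|² = 7929/4]
2. B_y = -17  [line -11·x + -5·y + 245 = 0 ∩ |BG|² = 7929/4]
   → B = (30, -17)
3. F_x = 15  [2·signedArea(FBC) = 130 ∩ 2·signedArea(FBG) = 195/2]
4. F_y = -10  [2·signedArea(FBC) = 130 ∩ 2·signedArea(FBG) = 195/2]
   → F = (15, -10)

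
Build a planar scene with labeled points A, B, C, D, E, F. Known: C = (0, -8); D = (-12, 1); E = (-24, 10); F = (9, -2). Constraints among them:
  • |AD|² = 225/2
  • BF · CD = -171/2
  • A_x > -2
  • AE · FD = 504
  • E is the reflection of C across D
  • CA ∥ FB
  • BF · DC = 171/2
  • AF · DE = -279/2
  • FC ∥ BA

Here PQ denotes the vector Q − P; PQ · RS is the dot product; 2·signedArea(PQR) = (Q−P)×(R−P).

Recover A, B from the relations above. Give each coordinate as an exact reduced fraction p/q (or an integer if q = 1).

A = (-3/2, -1/2)
B = (15/2, 11/2)

1. A_x = -3/2  [AE · FD = 504 ∩ AF · DE = -279/2]
2. A_y = -1/2  [AE · FD = 504 ∩ AF · DE = -279/2]
   → A = (-3/2, -1/2)
3. B_x = 15/2  [FC ∥ BA ∩ CA ∥ FB]
4. B_y = 11/2  [FC ∥ BA ∩ CA ∥ FB]
   → B = (15/2, 11/2)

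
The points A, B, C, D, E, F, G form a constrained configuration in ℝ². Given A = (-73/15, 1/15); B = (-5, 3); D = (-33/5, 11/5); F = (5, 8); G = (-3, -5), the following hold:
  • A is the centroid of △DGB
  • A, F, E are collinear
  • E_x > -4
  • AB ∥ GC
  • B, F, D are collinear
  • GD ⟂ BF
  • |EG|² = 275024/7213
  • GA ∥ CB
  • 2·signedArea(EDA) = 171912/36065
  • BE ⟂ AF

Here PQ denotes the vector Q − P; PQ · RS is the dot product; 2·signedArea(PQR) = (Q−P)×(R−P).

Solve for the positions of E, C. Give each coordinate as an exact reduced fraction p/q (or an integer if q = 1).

C = (-47/15, -31/15)
E = (-25355/7213, 8319/7213)

1. E_x = -25355/7213  [A, F, E are collinear ∩ BE ⟂ AF]
2. E_y = 8319/7213  [A, F, E are collinear ∩ BE ⟂ AF]
   → E = (-25355/7213, 8319/7213)
3. C_x = -47/15  [GA ∥ CB ∩ AB ∥ GC]
4. C_y = -31/15  [GA ∥ CB ∩ AB ∥ GC]
   → C = (-47/15, -31/15)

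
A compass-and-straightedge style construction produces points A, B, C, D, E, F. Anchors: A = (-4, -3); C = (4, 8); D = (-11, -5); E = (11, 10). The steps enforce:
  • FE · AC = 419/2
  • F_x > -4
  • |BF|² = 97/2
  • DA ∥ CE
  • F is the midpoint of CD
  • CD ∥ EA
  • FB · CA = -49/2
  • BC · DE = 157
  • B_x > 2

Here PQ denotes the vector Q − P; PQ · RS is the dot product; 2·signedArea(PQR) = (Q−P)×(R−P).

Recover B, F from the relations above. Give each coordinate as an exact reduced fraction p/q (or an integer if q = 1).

1. F_x = -7/2  [F is the midpoint of CD]
2. F_y = 3/2  [F is the midpoint of CD]
   → F = (-7/2, 3/2)
3. B_x = 3  [BC · DE = 157 ∩ FB · CA = -49/2]
4. B_y = -1  [BC · DE = 157 ∩ FB · CA = -49/2]
   → B = (3, -1)

B = (3, -1)
F = (-7/2, 3/2)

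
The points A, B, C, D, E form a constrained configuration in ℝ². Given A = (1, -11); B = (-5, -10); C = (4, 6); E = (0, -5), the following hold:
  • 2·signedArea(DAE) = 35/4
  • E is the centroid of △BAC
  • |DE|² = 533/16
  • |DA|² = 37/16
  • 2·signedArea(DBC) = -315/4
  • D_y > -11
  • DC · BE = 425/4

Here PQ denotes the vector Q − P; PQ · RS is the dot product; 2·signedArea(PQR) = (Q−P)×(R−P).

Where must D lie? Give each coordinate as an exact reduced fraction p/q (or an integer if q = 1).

1. D_x = -1/2  [2·signedArea(DBC) = -315/4 ∩ DC · BE = 425/4]
2. D_y = -43/4  [2·signedArea(DBC) = -315/4 ∩ DC · BE = 425/4]
   → D = (-1/2, -43/4)

D = (-1/2, -43/4)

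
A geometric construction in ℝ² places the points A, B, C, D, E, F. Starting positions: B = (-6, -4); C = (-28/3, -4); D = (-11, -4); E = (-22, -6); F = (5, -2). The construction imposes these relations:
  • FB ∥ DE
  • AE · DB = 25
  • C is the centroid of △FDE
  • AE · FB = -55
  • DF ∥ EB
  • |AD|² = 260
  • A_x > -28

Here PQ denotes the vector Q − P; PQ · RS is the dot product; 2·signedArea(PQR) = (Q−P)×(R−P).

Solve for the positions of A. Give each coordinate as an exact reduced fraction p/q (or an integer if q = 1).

A = (-27, -6)

1. A_x = -27  [AE · DB = 25 ∩ AE · FB = -55]
2. A_y = -6  [AE · DB = 25 ∩ AE · FB = -55]
   → A = (-27, -6)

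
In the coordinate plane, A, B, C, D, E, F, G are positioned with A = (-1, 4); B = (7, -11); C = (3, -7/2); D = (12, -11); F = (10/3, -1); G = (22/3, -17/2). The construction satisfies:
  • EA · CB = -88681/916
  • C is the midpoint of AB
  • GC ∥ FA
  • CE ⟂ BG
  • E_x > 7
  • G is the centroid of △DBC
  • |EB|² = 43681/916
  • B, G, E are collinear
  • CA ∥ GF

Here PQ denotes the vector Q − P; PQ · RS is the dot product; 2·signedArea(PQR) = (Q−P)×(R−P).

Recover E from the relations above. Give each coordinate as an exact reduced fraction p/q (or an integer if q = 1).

E = (1812/229, -1903/458)

1. E_x = 1812/229  [B, G, E are collinear ∩ CE ⟂ BG]
2. E_y = -1903/458  [B, G, E are collinear ∩ CE ⟂ BG]
   → E = (1812/229, -1903/458)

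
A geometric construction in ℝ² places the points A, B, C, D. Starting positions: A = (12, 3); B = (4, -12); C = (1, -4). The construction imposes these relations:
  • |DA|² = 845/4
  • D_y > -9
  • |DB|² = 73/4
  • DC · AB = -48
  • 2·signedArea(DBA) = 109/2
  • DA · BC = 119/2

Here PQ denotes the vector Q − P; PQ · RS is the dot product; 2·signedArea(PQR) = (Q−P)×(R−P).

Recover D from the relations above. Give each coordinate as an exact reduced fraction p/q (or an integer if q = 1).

D = (5/2, -8)

1. D_x = 5/2  [DC · AB = -48 ∩ DA · BC = 119/2]
2. D_y = -8  [DC · AB = -48 ∩ DA · BC = 119/2]
   → D = (5/2, -8)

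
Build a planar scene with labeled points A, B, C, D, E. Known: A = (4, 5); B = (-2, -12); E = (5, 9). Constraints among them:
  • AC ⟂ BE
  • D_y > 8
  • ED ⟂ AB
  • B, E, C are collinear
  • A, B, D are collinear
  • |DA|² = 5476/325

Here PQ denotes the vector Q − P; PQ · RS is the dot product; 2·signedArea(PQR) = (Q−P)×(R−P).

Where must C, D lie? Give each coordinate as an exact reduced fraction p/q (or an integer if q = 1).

C = (37/10, 51/10)
D = (1744/325, 2883/325)

1. C_x = 37/10  [B, E, C are collinear ∩ AC ⟂ BE]
2. C_y = 51/10  [B, E, C are collinear ∩ AC ⟂ BE]
   → C = (37/10, 51/10)
3. D_x = 1744/325  [A, B, D are collinear ∩ ED ⟂ AB]
4. D_y = 2883/325  [A, B, D are collinear ∩ ED ⟂ AB]
   → D = (1744/325, 2883/325)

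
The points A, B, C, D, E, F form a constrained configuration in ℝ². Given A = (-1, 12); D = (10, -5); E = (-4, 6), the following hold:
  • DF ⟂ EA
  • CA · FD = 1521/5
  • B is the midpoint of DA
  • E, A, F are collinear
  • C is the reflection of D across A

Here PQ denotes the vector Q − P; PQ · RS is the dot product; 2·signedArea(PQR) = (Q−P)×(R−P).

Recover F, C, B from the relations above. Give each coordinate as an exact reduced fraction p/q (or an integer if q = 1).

B = (9/2, 7/2)
C = (-12, 29)
F = (-28/5, 14/5)

1. F_x = -28/5  [E, A, F are collinear ∩ DF ⟂ EA]
2. F_y = 14/5  [E, A, F are collinear ∩ DF ⟂ EA]
   → F = (-28/5, 14/5)
3. C_x = -12  [C is the reflection of D across A]
4. C_y = 29  [C is the reflection of D across A]
   → C = (-12, 29)
5. B_x = 9/2  [B is the midpoint of DA]
6. B_y = 7/2  [B is the midpoint of DA]
   → B = (9/2, 7/2)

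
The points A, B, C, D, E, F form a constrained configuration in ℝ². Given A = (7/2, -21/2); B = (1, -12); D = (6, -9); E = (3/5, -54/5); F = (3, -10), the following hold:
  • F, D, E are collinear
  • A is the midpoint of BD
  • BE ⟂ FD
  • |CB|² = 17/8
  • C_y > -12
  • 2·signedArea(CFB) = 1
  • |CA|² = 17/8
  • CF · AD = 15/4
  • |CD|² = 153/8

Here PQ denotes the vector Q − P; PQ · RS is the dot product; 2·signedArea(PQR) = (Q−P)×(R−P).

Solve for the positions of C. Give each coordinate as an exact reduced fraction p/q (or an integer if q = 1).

1. C_x = 9/4  [2·signedArea(CFB) = 1 ∩ CF · AD = 15/4]
2. C_y = -45/4  [2·signedArea(CFB) = 1 ∩ CF · AD = 15/4]
   → C = (9/4, -45/4)

C = (9/4, -45/4)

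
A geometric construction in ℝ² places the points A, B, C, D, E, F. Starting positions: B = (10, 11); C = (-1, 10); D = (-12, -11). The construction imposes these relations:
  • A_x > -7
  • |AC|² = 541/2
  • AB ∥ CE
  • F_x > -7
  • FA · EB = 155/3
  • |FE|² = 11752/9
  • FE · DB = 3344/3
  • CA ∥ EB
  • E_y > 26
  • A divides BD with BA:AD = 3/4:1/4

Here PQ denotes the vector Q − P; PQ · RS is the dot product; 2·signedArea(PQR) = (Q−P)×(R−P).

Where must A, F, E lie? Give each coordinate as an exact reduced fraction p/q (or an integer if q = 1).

1. A_x = -13/2  [A divides BD with BA:AD = 3/4:1/4]
2. A_y = -11/2  [A divides BD with BA:AD = 3/4:1/4]
   → A = (-13/2, -11/2)
3. E_x = 31/2  [CA ∥ EB ∩ AB ∥ CE]
4. E_y = 53/2  [CA ∥ EB ∩ AB ∥ CE]
   → E = (31/2, 53/2)
5. F_x = -13/2  [FE · DB = 3344/3 ∩ FA · EB = 155/3]
6. F_y = -13/6  [FE · DB = 3344/3 ∩ FA · EB = 155/3]
   → F = (-13/2, -13/6)

A = (-13/2, -11/2)
E = (31/2, 53/2)
F = (-13/2, -13/6)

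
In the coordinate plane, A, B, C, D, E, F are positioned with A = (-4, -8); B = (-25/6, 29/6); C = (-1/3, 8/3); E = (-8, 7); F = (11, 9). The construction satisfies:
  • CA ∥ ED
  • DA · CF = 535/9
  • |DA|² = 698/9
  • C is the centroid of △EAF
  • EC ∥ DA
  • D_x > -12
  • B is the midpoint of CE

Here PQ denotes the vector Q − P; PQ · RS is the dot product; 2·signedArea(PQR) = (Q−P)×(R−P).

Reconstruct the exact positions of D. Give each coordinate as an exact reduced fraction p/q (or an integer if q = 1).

1. D_x = -35/3  [EC ∥ DA ∩ CA ∥ ED]
2. D_y = -11/3  [EC ∥ DA ∩ CA ∥ ED]
   → D = (-35/3, -11/3)

D = (-35/3, -11/3)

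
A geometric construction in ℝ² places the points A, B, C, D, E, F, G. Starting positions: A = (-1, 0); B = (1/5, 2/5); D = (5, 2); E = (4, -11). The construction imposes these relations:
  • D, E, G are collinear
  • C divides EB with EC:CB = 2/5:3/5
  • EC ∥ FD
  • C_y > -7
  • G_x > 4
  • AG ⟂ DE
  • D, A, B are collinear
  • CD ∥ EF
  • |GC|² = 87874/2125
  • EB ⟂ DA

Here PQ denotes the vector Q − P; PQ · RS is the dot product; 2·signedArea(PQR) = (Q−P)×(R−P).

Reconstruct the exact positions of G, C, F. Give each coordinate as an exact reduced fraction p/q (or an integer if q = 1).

C = (62/25, -161/25)
F = (163/25, -64/25)
G = (409/85, -38/85)

1. G_x = 409/85  [D, E, G are collinear ∩ AG ⟂ DE]
2. G_y = -38/85  [D, E, G are collinear ∩ AG ⟂ DE]
   → G = (409/85, -38/85)
3. C_x = 62/25  [C divides EB with EC:CB = 2/5:3/5]
4. C_y = -161/25  [C divides EB with EC:CB = 2/5:3/5]
   → C = (62/25, -161/25)
5. F_x = 163/25  [EC ∥ FD ∩ CD ∥ EF]
6. F_y = -64/25  [EC ∥ FD ∩ CD ∥ EF]
   → F = (163/25, -64/25)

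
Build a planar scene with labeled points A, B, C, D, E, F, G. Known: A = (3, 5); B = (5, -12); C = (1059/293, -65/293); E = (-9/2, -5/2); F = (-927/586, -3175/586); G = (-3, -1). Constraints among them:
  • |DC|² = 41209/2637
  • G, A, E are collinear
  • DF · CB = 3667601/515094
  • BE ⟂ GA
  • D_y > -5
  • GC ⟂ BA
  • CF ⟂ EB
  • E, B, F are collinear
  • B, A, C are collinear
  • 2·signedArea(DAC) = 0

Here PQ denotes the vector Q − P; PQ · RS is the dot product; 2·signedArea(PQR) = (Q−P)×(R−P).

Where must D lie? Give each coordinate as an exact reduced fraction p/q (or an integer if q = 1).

1. D_x = 3583/879  [2·signedArea(DAC) = 0 ∩ DF · CB = 3667601/515094]
2. D_y = -3646/879  [2·signedArea(DAC) = 0 ∩ DF · CB = 3667601/515094]
   → D = (3583/879, -3646/879)

D = (3583/879, -3646/879)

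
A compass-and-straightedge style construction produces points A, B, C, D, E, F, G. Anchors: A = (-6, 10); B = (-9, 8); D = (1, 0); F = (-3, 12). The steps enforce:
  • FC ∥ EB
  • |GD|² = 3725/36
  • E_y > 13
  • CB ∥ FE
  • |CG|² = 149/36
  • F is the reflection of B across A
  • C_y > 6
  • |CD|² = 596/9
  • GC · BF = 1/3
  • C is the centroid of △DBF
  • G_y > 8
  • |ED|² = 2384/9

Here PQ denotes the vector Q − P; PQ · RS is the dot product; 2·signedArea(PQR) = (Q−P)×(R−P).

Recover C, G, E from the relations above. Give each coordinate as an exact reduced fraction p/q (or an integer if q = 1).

1. C_x = -11/3  [C is the centroid of △DBF]
2. C_y = 20/3  [C is the centroid of △DBF]
   → C = (-11/3, 20/3)
3. G_x = -29/6  [line -6·x + -4·y + 13/3 = 0 ∩ |GD|² = 3725/36]
4. G_y = 25/3  [line -6·x + -4·y + 13/3 = 0 ∩ |GD|² = 3725/36]
   → G = (-29/6, 25/3)
5. E_x = -25/3  [FC ∥ EB ∩ CB ∥ FE]
6. E_y = 40/3  [FC ∥ EB ∩ CB ∥ FE]
   → E = (-25/3, 40/3)

C = (-11/3, 20/3)
E = (-25/3, 40/3)
G = (-29/6, 25/3)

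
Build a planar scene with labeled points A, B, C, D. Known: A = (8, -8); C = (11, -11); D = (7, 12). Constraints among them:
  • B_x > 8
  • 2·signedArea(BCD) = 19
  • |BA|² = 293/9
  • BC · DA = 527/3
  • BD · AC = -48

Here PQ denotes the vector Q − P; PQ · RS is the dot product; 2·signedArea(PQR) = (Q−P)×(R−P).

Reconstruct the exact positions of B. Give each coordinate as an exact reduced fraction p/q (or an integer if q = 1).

B = (26/3, -7/3)

1. B_x = 26/3  [BC · DA = 527/3 ∩ 2·signedArea(BCD) = 19]
2. B_y = -7/3  [BC · DA = 527/3 ∩ 2·signedArea(BCD) = 19]
   → B = (26/3, -7/3)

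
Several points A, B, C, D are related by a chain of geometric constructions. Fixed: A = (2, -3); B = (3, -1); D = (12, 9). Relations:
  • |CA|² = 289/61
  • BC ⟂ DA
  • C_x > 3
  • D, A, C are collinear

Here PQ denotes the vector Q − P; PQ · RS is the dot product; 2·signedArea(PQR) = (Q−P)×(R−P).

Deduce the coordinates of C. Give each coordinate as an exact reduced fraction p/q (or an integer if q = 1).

1. C_x = 207/61  [D, A, C are collinear ∩ BC ⟂ DA]
2. C_y = -81/61  [D, A, C are collinear ∩ BC ⟂ DA]
   → C = (207/61, -81/61)

C = (207/61, -81/61)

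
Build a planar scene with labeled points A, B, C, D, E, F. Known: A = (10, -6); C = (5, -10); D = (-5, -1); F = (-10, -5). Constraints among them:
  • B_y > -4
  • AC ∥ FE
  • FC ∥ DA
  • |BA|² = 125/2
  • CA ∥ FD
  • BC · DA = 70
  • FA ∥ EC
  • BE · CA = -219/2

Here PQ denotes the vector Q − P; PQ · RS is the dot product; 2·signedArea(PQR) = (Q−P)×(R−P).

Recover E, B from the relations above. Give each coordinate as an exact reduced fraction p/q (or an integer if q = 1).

B = (5/2, -7/2)
E = (-15, -9)

1. E_x = -15  [FA ∥ EC ∩ AC ∥ FE]
2. E_y = -9  [FA ∥ EC ∩ AC ∥ FE]
   → E = (-15, -9)
3. B_x = 5/2  [BE · CA = -219/2 ∩ BC · DA = 70]
4. B_y = -7/2  [BE · CA = -219/2 ∩ BC · DA = 70]
   → B = (5/2, -7/2)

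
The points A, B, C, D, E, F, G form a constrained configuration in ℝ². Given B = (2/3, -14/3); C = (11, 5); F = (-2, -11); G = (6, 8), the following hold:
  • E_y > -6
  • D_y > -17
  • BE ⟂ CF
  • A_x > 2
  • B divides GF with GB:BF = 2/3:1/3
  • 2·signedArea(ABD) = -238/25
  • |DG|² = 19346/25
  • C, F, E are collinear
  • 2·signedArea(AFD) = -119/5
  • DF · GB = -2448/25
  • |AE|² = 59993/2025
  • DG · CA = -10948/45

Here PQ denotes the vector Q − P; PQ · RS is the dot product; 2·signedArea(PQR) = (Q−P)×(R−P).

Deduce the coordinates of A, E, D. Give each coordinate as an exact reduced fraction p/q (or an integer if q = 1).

1. E_x = 54/25  [C, F, E are collinear ∩ BE ⟂ CF]
2. E_y = -147/25  [C, F, E are collinear ∩ BE ⟂ CF]
   → E = (54/25, -147/25)
3. D_x = -167/25  [line 16/3·x + 38/3·y + 6198/25 = 0 ∩ |DG|² = 19346/25]
4. D_y = -419/25  [line 16/3·x + 38/3·y + 6198/25 = 0 ∩ |DG|² = 19346/25]
   → D = (-167/25, -419/25)
5. A_x = 22/9  [2·signedArea(AFD) = -119/5 ∩ DG · CA = -10948/45]
6. A_y = -4/9  [2·signedArea(AFD) = -119/5 ∩ DG · CA = -10948/45]
   → A = (22/9, -4/9)

A = (22/9, -4/9)
D = (-167/25, -419/25)
E = (54/25, -147/25)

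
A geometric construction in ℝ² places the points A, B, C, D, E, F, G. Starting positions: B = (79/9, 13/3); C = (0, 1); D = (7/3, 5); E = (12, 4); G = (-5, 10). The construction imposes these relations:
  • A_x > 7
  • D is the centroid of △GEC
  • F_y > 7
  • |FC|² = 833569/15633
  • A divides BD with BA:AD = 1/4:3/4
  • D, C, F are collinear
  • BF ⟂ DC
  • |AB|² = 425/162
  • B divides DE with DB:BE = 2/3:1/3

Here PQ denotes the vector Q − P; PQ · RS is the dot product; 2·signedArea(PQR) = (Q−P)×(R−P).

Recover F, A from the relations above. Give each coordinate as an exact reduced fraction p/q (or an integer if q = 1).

A = (43/6, 9/2)
F = (6391/1737, 4231/579)

1. F_x = 6391/1737  [D, C, F are collinear ∩ BF ⟂ DC]
2. F_y = 4231/579  [D, C, F are collinear ∩ BF ⟂ DC]
   → F = (6391/1737, 4231/579)
3. A_x = 43/6  [A divides BD with BA:AD = 1/4:3/4]
4. A_y = 9/2  [A divides BD with BA:AD = 1/4:3/4]
   → A = (43/6, 9/2)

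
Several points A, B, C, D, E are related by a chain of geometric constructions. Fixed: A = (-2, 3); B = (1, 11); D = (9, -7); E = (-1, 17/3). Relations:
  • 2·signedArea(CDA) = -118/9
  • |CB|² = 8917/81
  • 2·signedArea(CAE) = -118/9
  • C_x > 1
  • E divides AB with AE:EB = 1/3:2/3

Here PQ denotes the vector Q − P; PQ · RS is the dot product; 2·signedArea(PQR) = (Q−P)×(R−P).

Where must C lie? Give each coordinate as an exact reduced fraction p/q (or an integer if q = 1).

C = (2, 5/9)

1. C_x = 2  [2·signedArea(CAE) = -118/9 ∩ 2·signedArea(CDA) = -118/9]
2. C_y = 5/9  [2·signedArea(CAE) = -118/9 ∩ 2·signedArea(CDA) = -118/9]
   → C = (2, 5/9)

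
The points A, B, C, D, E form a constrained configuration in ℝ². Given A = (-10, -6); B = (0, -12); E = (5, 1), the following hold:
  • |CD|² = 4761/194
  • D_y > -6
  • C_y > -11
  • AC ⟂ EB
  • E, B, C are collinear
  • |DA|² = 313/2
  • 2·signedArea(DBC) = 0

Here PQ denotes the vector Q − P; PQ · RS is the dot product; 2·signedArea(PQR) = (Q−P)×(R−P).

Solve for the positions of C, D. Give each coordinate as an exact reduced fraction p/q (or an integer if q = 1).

C = (70/97, -982/97)
D = (5/2, -11/2)

1. C_x = 70/97  [E, B, C are collinear ∩ AC ⟂ EB]
2. C_y = -982/97  [E, B, C are collinear ∩ AC ⟂ EB]
   → C = (70/97, -982/97)
3. D_x = 5/2  [line -182/97·x + 70/97·y + 840/97 = 0 ∩ |DA|² = 313/2]
4. D_y = -11/2  [line -182/97·x + 70/97·y + 840/97 = 0 ∩ |DA|² = 313/2]
   → D = (5/2, -11/2)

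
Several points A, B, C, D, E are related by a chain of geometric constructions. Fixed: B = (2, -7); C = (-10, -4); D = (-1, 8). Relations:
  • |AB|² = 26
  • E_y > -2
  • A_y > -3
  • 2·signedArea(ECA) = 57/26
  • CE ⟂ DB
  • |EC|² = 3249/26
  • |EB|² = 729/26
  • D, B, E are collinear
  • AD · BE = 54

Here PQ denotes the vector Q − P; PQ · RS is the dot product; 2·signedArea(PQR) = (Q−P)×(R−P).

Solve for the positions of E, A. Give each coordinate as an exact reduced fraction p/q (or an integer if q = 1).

A = (1, -2)
E = (25/26, -47/26)

1. E_x = 25/26  [D, B, E are collinear ∩ CE ⟂ DB]
2. E_y = -47/26  [D, B, E are collinear ∩ CE ⟂ DB]
   → E = (25/26, -47/26)
3. A_x = 1  [line 27/26·x + -135/26·y + -297/26 = 0 ∩ |AB|² = 26]
4. A_y = -2  [line 27/26·x + -135/26·y + -297/26 = 0 ∩ |AB|² = 26]
   → A = (1, -2)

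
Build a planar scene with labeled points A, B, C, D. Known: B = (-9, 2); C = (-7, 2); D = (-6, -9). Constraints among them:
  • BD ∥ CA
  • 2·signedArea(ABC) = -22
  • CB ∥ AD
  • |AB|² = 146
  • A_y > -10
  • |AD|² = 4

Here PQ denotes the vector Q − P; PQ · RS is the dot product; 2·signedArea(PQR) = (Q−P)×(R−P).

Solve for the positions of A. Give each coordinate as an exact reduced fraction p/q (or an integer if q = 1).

1. A_x = -4  [CB ∥ AD ∩ BD ∥ CA]
2. A_y = -9  [CB ∥ AD ∩ BD ∥ CA]
   → A = (-4, -9)

A = (-4, -9)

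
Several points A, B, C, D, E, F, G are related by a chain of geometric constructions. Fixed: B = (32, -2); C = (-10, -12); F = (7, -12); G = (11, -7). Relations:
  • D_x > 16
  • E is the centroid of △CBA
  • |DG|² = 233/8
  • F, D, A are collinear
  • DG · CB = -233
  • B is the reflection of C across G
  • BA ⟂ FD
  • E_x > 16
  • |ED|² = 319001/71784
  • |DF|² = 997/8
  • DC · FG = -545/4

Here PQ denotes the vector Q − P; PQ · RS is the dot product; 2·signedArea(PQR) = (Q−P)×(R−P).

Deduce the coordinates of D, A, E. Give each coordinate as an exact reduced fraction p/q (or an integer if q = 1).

A = (57433/1994, 5447/1994)
D = (65/4, -23/4)
E = (33767/1994, -22469/5982)

1. D_x = 65/4  [DC · FG = -545/4 ∩ DG · CB = -233]
2. D_y = -23/4  [DC · FG = -545/4 ∩ DG · CB = -233]
   → D = (65/4, -23/4)
3. A_x = 57433/1994  [F, D, A are collinear ∩ BA ⟂ FD]
4. A_y = 5447/1994  [F, D, A are collinear ∩ BA ⟂ FD]
   → A = (57433/1994, 5447/1994)
5. E_x = 33767/1994  [E is the centroid of △CBA]
6. E_y = -22469/5982  [E is the centroid of △CBA]
   → E = (33767/1994, -22469/5982)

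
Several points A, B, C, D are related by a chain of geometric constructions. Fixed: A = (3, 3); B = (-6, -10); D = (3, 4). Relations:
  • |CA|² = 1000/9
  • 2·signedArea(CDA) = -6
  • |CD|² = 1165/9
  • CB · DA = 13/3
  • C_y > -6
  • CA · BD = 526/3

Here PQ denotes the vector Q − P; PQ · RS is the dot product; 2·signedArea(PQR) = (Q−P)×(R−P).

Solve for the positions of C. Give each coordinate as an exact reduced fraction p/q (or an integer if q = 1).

C = (-3, -17/3)

1. C_x = -3  [CA · BD = 526/3 ∩ 2·signedArea(CDA) = -6]
2. C_y = -17/3  [CA · BD = 526/3 ∩ 2·signedArea(CDA) = -6]
   → C = (-3, -17/3)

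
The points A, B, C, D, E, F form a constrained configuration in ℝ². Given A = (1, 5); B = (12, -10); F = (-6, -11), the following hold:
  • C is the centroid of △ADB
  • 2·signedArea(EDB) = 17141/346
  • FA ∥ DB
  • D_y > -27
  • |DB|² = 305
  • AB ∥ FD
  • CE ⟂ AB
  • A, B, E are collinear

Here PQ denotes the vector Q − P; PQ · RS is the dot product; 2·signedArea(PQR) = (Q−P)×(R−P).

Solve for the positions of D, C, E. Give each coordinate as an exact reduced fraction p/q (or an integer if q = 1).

1. D_x = 5  [FA ∥ DB ∩ AB ∥ FD]
2. D_y = -26  [FA ∥ DB ∩ AB ∥ FD]
   → D = (5, -26)
3. C_x = 6  [C is the centroid of △ADB]
4. C_y = -31/3  [C is the centroid of △ADB]
   → C = (6, -31/3)
5. E_x = 3481/346  [A, B, E are collinear ∩ CE ⟂ AB]
6. E_y = -2545/346  [A, B, E are collinear ∩ CE ⟂ AB]
   → E = (3481/346, -2545/346)

C = (6, -31/3)
D = (5, -26)
E = (3481/346, -2545/346)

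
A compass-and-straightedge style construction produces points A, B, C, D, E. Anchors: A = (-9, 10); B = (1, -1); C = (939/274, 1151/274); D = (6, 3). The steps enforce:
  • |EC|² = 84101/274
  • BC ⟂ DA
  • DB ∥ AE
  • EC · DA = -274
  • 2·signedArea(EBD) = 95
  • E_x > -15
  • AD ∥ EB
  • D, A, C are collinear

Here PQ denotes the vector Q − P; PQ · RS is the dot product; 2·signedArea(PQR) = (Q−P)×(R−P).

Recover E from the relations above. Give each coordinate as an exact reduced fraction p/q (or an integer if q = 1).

E = (-14, 6)

1. E_x = -14  [AD ∥ EB ∩ DB ∥ AE]
2. E_y = 6  [AD ∥ EB ∩ DB ∥ AE]
   → E = (-14, 6)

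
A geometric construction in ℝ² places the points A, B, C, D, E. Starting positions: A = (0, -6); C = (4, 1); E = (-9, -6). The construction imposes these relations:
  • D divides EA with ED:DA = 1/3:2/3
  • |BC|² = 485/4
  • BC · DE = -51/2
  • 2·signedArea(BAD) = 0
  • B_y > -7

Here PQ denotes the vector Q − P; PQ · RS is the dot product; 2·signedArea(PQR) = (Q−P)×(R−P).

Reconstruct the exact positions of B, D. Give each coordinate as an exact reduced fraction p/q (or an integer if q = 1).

1. D_x = -6  [D divides EA with ED:DA = 1/3:2/3]
2. D_y = -6  [D divides EA with ED:DA = 1/3:2/3]
   → D = (-6, -6)
3. B_x = -9/2  [2·signedArea(BAD) = 0 ∩ BC · DE = -51/2]
4. B_y = -6  [2·signedArea(BAD) = 0 ∩ BC · DE = -51/2]
   → B = (-9/2, -6)

B = (-9/2, -6)
D = (-6, -6)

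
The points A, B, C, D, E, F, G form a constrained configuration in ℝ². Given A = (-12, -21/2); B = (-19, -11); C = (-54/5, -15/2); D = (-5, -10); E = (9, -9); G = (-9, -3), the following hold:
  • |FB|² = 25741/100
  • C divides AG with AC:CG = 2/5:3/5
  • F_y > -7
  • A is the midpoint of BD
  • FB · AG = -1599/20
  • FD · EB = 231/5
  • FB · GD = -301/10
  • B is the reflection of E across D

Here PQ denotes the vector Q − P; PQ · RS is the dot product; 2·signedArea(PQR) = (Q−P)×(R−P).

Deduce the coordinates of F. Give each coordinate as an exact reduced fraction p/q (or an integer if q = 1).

F = (-18/5, -13/2)

1. F_x = -18/5  [FB · GD = -301/10 ∩ FD · EB = 231/5]
2. F_y = -13/2  [FB · GD = -301/10 ∩ FD · EB = 231/5]
   → F = (-18/5, -13/2)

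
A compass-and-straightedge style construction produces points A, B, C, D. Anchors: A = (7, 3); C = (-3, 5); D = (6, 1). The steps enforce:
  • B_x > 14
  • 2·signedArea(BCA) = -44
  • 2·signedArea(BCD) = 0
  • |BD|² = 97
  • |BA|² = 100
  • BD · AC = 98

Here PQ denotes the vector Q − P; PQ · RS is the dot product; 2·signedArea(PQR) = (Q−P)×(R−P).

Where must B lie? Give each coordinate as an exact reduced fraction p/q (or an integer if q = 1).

1. B_x = 15  [2·signedArea(BCD) = 0 ∩ 2·signedArea(BCA) = -44]
2. B_y = -3  [2·signedArea(BCD) = 0 ∩ 2·signedArea(BCA) = -44]
   → B = (15, -3)

B = (15, -3)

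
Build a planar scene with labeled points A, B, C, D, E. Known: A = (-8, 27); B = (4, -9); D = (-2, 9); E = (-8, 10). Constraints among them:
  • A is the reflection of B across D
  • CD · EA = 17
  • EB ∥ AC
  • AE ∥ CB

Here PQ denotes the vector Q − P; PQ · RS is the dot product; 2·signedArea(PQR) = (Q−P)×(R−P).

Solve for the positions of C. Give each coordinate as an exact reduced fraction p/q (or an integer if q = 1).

C = (4, 8)

1. C_x = 4  [AE ∥ CB ∩ EB ∥ AC]
2. C_y = 8  [AE ∥ CB ∩ EB ∥ AC]
   → C = (4, 8)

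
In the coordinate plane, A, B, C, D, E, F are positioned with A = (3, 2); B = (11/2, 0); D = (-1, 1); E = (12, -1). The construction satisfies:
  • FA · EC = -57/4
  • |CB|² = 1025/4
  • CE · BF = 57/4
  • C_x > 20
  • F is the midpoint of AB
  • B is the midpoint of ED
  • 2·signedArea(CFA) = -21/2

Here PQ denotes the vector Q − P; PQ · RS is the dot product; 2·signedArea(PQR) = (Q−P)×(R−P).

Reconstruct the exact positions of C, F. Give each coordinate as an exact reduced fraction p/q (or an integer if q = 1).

1. F_x = 17/4  [F is the midpoint of AB]
2. F_y = 1  [F is the midpoint of AB]
   → F = (17/4, 1)
3. C_x = 21  [CE · BF = 57/4 ∩ 2·signedArea(CFA) = -21/2]
4. C_y = -4  [CE · BF = 57/4 ∩ 2·signedArea(CFA) = -21/2]
   → C = (21, -4)

C = (21, -4)
F = (17/4, 1)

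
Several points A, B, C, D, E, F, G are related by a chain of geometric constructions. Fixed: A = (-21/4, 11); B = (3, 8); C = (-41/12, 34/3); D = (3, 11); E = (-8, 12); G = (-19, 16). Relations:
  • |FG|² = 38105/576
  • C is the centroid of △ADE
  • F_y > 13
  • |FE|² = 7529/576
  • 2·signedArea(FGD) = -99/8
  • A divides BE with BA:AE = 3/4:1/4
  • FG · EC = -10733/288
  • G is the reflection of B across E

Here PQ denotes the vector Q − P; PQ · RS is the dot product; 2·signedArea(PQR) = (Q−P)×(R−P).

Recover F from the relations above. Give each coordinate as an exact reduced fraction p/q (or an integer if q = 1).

F = (-269/24, 41/3)

1. F_x = -269/24  [FG · EC = -10733/288 ∩ 2·signedArea(FGD) = -99/8]
2. F_y = 41/3  [FG · EC = -10733/288 ∩ 2·signedArea(FGD) = -99/8]
   → F = (-269/24, 41/3)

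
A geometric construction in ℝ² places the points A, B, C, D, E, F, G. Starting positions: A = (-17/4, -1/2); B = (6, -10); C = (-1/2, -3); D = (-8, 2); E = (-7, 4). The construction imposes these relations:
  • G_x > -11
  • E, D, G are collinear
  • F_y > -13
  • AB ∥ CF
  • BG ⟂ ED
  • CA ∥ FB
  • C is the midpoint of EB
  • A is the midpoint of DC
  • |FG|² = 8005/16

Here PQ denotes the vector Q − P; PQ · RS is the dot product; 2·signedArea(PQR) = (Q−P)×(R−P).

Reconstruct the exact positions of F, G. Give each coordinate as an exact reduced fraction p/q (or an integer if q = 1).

1. F_x = 39/4  [CA ∥ FB ∩ AB ∥ CF]
2. F_y = -25/2  [CA ∥ FB ∩ AB ∥ CF]
   → F = (39/4, -25/2)
3. G_x = -10  [E, D, G are collinear ∩ BG ⟂ ED]
4. G_y = -2  [E, D, G are collinear ∩ BG ⟂ ED]
   → G = (-10, -2)

F = (39/4, -25/2)
G = (-10, -2)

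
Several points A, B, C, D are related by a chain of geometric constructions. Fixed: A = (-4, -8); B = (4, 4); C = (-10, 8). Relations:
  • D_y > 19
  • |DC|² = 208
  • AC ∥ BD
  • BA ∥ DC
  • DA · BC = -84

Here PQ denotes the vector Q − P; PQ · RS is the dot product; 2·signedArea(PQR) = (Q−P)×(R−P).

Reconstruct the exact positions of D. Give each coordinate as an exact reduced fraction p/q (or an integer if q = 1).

D = (-2, 20)

1. D_x = -2  [BA ∥ DC ∩ AC ∥ BD]
2. D_y = 20  [BA ∥ DC ∩ AC ∥ BD]
   → D = (-2, 20)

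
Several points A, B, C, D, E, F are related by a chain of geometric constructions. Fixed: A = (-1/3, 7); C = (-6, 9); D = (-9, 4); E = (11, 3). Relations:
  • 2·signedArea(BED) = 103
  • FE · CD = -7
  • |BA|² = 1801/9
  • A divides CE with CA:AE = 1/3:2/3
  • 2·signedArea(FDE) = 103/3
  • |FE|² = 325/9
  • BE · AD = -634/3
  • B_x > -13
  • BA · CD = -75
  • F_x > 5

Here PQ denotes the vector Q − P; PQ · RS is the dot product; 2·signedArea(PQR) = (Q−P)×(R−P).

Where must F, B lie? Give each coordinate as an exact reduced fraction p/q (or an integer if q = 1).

1. F_x = 16/3  [FE · CD = -7 ∩ 2·signedArea(FDE) = 103/3]
2. F_y = 5  [FE · CD = -7 ∩ 2·signedArea(FDE) = 103/3]
   → F = (16/3, 5)
3. B_x = -12  [BA · CD = -75 ∩ BE · AD = -634/3]
4. B_y = -1  [BA · CD = -75 ∩ BE · AD = -634/3]
   → B = (-12, -1)

B = (-12, -1)
F = (16/3, 5)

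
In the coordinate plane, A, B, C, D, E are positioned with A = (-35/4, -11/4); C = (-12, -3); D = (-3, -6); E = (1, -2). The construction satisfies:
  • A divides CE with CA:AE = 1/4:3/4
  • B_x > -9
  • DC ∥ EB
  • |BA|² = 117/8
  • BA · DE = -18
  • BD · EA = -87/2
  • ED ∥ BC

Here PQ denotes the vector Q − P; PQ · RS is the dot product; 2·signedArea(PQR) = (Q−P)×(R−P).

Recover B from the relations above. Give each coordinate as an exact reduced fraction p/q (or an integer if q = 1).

B = (-8, 1)

1. B_x = -8  [ED ∥ BC ∩ DC ∥ EB]
2. B_y = 1  [ED ∥ BC ∩ DC ∥ EB]
   → B = (-8, 1)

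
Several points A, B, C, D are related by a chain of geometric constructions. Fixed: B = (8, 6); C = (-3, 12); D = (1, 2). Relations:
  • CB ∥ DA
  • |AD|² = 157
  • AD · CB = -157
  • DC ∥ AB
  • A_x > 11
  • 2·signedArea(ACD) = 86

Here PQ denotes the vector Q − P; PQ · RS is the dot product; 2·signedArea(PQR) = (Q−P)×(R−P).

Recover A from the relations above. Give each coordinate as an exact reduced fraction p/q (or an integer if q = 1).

A = (12, -4)

1. A_x = 12  [DC ∥ AB ∩ CB ∥ DA]
2. A_y = -4  [DC ∥ AB ∩ CB ∥ DA]
   → A = (12, -4)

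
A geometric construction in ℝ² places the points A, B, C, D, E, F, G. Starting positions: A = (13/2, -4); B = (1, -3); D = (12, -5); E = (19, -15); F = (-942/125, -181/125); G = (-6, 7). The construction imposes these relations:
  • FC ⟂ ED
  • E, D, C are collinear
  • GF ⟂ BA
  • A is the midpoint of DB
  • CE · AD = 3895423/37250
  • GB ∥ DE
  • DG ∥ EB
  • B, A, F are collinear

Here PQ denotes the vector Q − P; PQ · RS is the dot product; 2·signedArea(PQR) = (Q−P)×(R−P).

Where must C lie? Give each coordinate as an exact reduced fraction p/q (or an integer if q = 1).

1. C_x = 72762/18625  [E, D, C are collinear ∩ FC ⟂ ED]
2. C_y = 24443/3725  [E, D, C are collinear ∩ FC ⟂ ED]
   → C = (72762/18625, 24443/3725)

C = (72762/18625, 24443/3725)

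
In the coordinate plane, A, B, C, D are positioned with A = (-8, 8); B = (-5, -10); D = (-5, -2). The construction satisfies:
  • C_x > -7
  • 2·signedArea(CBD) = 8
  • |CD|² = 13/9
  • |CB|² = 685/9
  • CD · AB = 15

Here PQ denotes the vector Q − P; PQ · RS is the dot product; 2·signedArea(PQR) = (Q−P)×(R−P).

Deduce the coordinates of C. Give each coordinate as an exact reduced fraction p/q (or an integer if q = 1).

C = (-6, -4/3)

1. C_x = -6  [CD · AB = 15 ∩ 2·signedArea(CBD) = 8]
2. C_y = -4/3  [CD · AB = 15 ∩ 2·signedArea(CBD) = 8]
   → C = (-6, -4/3)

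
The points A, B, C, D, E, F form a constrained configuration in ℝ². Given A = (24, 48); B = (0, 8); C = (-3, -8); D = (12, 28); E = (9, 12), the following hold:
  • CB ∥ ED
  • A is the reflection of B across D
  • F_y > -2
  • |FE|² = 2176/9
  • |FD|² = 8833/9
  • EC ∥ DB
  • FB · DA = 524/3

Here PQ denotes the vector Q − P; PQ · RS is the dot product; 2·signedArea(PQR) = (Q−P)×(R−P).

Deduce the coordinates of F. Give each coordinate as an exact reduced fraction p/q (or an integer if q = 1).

1. F_x = 1  [line -12·x + -20·y + -44/3 = 0 ∩ |FE|² = 2176/9]
2. F_y = -4/3  [line -12·x + -20·y + -44/3 = 0 ∩ |FE|² = 2176/9]
   → F = (1, -4/3)

F = (1, -4/3)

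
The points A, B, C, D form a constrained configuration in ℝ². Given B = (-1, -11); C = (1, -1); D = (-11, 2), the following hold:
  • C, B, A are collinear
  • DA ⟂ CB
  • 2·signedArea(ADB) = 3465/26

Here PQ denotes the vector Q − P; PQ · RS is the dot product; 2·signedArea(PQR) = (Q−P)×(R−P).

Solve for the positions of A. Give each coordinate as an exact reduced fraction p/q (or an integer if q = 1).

A = (29/26, -11/26)

1. A_x = 29/26  [C, B, A are collinear ∩ DA ⟂ CB]
2. A_y = -11/26  [C, B, A are collinear ∩ DA ⟂ CB]
   → A = (29/26, -11/26)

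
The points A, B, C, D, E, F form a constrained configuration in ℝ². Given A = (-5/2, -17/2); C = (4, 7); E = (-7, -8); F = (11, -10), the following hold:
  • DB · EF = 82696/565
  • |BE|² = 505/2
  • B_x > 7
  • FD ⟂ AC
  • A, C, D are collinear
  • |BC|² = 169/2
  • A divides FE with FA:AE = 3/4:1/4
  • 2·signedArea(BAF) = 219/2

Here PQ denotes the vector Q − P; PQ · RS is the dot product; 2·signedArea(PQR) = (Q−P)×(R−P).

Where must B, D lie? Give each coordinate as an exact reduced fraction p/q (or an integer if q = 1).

1. B_x = 15/2  [line 3/2·x + 27/2·y + 9 = 0 ∩ |BE|² = 505/2]
2. B_y = -3/2  [line 3/2·x + 27/2·y + 9 = 0 ∩ |BE|² = 505/2]
   → B = (15/2, -3/2)
3. D_x = -574/565  [A, C, D are collinear ∩ FD ⟂ AC]
4. D_y = -2803/565  [A, C, D are collinear ∩ FD ⟂ AC]
   → D = (-574/565, -2803/565)

B = (15/2, -3/2)
D = (-574/565, -2803/565)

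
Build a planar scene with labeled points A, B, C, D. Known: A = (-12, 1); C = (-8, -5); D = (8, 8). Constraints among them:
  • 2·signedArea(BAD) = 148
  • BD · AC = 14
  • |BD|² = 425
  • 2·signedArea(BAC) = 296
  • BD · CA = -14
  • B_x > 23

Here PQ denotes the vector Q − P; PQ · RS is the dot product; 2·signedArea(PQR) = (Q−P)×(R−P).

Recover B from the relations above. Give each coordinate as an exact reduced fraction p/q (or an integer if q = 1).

1. B_x = 24  [2·signedArea(BAC) = 296 ∩ BD · AC = 14]
2. B_y = 21  [2·signedArea(BAC) = 296 ∩ BD · AC = 14]
   → B = (24, 21)

B = (24, 21)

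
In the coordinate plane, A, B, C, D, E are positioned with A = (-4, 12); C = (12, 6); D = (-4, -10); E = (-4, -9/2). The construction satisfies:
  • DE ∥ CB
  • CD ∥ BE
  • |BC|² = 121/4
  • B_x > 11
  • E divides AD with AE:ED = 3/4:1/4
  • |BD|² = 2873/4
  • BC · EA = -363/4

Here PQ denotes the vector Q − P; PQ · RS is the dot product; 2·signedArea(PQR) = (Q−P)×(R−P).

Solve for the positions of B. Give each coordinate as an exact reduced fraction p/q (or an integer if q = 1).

B = (12, 23/2)

1. B_x = 12  [CD ∥ BE ∩ DE ∥ CB]
2. B_y = 23/2  [CD ∥ BE ∩ DE ∥ CB]
   → B = (12, 23/2)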